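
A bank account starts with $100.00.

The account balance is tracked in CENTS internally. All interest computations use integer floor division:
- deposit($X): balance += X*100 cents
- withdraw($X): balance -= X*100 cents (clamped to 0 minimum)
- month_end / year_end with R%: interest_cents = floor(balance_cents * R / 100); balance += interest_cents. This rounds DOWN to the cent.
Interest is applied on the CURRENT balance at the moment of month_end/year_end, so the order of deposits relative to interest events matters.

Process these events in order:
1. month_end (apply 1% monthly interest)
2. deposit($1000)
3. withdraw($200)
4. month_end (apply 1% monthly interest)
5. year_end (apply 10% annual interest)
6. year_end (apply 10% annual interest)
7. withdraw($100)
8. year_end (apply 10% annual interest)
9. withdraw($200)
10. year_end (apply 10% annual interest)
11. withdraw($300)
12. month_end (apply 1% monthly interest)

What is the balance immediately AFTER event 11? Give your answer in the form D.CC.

Answer: 691.34

Derivation:
After 1 (month_end (apply 1% monthly interest)): balance=$101.00 total_interest=$1.00
After 2 (deposit($1000)): balance=$1101.00 total_interest=$1.00
After 3 (withdraw($200)): balance=$901.00 total_interest=$1.00
After 4 (month_end (apply 1% monthly interest)): balance=$910.01 total_interest=$10.01
After 5 (year_end (apply 10% annual interest)): balance=$1001.01 total_interest=$101.01
After 6 (year_end (apply 10% annual interest)): balance=$1101.11 total_interest=$201.11
After 7 (withdraw($100)): balance=$1001.11 total_interest=$201.11
After 8 (year_end (apply 10% annual interest)): balance=$1101.22 total_interest=$301.22
After 9 (withdraw($200)): balance=$901.22 total_interest=$301.22
After 10 (year_end (apply 10% annual interest)): balance=$991.34 total_interest=$391.34
After 11 (withdraw($300)): balance=$691.34 total_interest=$391.34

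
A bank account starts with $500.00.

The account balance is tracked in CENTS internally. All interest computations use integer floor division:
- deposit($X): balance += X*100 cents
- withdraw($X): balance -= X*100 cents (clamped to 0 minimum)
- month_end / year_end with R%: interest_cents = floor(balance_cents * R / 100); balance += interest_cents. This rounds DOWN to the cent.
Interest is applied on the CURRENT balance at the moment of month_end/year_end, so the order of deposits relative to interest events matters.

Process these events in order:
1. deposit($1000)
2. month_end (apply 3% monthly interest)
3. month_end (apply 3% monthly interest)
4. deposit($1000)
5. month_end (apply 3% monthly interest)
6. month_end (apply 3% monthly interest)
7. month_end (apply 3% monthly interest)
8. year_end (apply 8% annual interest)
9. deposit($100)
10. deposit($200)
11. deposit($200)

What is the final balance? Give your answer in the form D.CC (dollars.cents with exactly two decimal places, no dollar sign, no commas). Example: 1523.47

After 1 (deposit($1000)): balance=$1500.00 total_interest=$0.00
After 2 (month_end (apply 3% monthly interest)): balance=$1545.00 total_interest=$45.00
After 3 (month_end (apply 3% monthly interest)): balance=$1591.35 total_interest=$91.35
After 4 (deposit($1000)): balance=$2591.35 total_interest=$91.35
After 5 (month_end (apply 3% monthly interest)): balance=$2669.09 total_interest=$169.09
After 6 (month_end (apply 3% monthly interest)): balance=$2749.16 total_interest=$249.16
After 7 (month_end (apply 3% monthly interest)): balance=$2831.63 total_interest=$331.63
After 8 (year_end (apply 8% annual interest)): balance=$3058.16 total_interest=$558.16
After 9 (deposit($100)): balance=$3158.16 total_interest=$558.16
After 10 (deposit($200)): balance=$3358.16 total_interest=$558.16
After 11 (deposit($200)): balance=$3558.16 total_interest=$558.16

Answer: 3558.16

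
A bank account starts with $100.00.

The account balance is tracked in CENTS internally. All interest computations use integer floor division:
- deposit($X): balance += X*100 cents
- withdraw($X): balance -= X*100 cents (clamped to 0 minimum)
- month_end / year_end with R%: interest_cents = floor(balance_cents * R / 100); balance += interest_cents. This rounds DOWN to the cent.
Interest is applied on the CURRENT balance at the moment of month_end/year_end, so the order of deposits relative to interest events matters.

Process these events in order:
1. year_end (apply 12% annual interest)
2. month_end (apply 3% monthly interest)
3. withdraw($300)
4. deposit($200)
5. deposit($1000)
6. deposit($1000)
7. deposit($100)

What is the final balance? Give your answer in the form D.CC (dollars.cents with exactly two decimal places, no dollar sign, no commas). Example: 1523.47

Answer: 2300.00

Derivation:
After 1 (year_end (apply 12% annual interest)): balance=$112.00 total_interest=$12.00
After 2 (month_end (apply 3% monthly interest)): balance=$115.36 total_interest=$15.36
After 3 (withdraw($300)): balance=$0.00 total_interest=$15.36
After 4 (deposit($200)): balance=$200.00 total_interest=$15.36
After 5 (deposit($1000)): balance=$1200.00 total_interest=$15.36
After 6 (deposit($1000)): balance=$2200.00 total_interest=$15.36
After 7 (deposit($100)): balance=$2300.00 total_interest=$15.36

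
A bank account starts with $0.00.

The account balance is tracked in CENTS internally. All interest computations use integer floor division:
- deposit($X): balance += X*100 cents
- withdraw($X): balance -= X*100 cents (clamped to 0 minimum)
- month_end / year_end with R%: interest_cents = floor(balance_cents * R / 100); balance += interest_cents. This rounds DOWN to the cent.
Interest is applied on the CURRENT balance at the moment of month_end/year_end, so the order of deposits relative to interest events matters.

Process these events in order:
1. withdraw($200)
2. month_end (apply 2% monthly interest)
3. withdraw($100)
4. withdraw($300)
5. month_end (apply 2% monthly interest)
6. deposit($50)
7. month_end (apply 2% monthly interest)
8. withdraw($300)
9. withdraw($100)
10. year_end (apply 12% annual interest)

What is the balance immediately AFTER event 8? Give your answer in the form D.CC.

Answer: 0.00

Derivation:
After 1 (withdraw($200)): balance=$0.00 total_interest=$0.00
After 2 (month_end (apply 2% monthly interest)): balance=$0.00 total_interest=$0.00
After 3 (withdraw($100)): balance=$0.00 total_interest=$0.00
After 4 (withdraw($300)): balance=$0.00 total_interest=$0.00
After 5 (month_end (apply 2% monthly interest)): balance=$0.00 total_interest=$0.00
After 6 (deposit($50)): balance=$50.00 total_interest=$0.00
After 7 (month_end (apply 2% monthly interest)): balance=$51.00 total_interest=$1.00
After 8 (withdraw($300)): balance=$0.00 total_interest=$1.00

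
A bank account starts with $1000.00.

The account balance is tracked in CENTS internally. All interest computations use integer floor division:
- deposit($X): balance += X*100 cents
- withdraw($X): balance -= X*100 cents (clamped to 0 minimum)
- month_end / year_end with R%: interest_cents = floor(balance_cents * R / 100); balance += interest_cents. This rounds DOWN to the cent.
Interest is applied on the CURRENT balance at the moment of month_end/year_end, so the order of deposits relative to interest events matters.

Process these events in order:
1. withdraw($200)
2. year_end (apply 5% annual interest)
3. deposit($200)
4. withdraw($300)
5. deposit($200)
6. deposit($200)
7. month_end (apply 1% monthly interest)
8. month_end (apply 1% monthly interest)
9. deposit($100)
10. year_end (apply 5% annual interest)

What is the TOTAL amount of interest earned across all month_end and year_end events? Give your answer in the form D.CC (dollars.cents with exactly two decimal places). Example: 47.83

Answer: 126.05

Derivation:
After 1 (withdraw($200)): balance=$800.00 total_interest=$0.00
After 2 (year_end (apply 5% annual interest)): balance=$840.00 total_interest=$40.00
After 3 (deposit($200)): balance=$1040.00 total_interest=$40.00
After 4 (withdraw($300)): balance=$740.00 total_interest=$40.00
After 5 (deposit($200)): balance=$940.00 total_interest=$40.00
After 6 (deposit($200)): balance=$1140.00 total_interest=$40.00
After 7 (month_end (apply 1% monthly interest)): balance=$1151.40 total_interest=$51.40
After 8 (month_end (apply 1% monthly interest)): balance=$1162.91 total_interest=$62.91
After 9 (deposit($100)): balance=$1262.91 total_interest=$62.91
After 10 (year_end (apply 5% annual interest)): balance=$1326.05 total_interest=$126.05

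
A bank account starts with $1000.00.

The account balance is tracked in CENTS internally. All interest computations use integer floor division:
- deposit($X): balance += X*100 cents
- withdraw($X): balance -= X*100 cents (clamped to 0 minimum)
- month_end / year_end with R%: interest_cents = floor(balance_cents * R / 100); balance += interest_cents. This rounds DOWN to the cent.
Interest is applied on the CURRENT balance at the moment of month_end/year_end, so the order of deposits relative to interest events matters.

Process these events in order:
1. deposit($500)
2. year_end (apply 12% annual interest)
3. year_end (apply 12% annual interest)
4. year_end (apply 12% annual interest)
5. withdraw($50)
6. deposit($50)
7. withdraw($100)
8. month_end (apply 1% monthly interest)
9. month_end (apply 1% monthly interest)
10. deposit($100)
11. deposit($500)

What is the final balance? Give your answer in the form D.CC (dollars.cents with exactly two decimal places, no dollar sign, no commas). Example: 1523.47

After 1 (deposit($500)): balance=$1500.00 total_interest=$0.00
After 2 (year_end (apply 12% annual interest)): balance=$1680.00 total_interest=$180.00
After 3 (year_end (apply 12% annual interest)): balance=$1881.60 total_interest=$381.60
After 4 (year_end (apply 12% annual interest)): balance=$2107.39 total_interest=$607.39
After 5 (withdraw($50)): balance=$2057.39 total_interest=$607.39
After 6 (deposit($50)): balance=$2107.39 total_interest=$607.39
After 7 (withdraw($100)): balance=$2007.39 total_interest=$607.39
After 8 (month_end (apply 1% monthly interest)): balance=$2027.46 total_interest=$627.46
After 9 (month_end (apply 1% monthly interest)): balance=$2047.73 total_interest=$647.73
After 10 (deposit($100)): balance=$2147.73 total_interest=$647.73
After 11 (deposit($500)): balance=$2647.73 total_interest=$647.73

Answer: 2647.73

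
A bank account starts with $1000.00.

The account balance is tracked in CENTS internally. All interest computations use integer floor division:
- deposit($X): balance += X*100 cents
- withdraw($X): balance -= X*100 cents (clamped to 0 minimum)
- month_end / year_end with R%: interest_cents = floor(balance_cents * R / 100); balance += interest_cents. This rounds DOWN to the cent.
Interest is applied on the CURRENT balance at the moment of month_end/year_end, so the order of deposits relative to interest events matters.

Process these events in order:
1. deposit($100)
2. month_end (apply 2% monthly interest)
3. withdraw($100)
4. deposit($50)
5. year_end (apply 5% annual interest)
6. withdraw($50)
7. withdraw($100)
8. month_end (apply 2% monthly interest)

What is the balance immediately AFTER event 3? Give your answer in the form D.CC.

Answer: 1022.00

Derivation:
After 1 (deposit($100)): balance=$1100.00 total_interest=$0.00
After 2 (month_end (apply 2% monthly interest)): balance=$1122.00 total_interest=$22.00
After 3 (withdraw($100)): balance=$1022.00 total_interest=$22.00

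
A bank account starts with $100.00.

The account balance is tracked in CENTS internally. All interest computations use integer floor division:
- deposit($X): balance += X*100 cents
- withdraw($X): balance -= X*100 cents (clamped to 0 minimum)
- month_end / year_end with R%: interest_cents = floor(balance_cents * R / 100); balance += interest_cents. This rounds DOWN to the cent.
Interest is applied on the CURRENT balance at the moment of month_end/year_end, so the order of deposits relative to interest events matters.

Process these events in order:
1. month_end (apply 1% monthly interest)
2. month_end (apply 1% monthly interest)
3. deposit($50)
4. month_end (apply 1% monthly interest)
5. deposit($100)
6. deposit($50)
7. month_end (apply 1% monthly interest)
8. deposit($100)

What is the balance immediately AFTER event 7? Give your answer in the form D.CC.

After 1 (month_end (apply 1% monthly interest)): balance=$101.00 total_interest=$1.00
After 2 (month_end (apply 1% monthly interest)): balance=$102.01 total_interest=$2.01
After 3 (deposit($50)): balance=$152.01 total_interest=$2.01
After 4 (month_end (apply 1% monthly interest)): balance=$153.53 total_interest=$3.53
After 5 (deposit($100)): balance=$253.53 total_interest=$3.53
After 6 (deposit($50)): balance=$303.53 total_interest=$3.53
After 7 (month_end (apply 1% monthly interest)): balance=$306.56 total_interest=$6.56

Answer: 306.56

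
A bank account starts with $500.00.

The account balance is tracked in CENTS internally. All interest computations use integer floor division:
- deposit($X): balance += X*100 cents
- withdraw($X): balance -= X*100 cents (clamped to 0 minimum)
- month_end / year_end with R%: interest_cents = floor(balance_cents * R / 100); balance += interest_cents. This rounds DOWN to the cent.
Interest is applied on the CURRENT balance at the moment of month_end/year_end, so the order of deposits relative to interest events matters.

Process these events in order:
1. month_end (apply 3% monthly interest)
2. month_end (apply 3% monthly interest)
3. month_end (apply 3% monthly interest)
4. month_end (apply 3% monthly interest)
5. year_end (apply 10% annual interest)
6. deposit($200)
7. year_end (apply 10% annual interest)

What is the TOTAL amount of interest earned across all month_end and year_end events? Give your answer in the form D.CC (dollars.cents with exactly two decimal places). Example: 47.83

Answer: 200.92

Derivation:
After 1 (month_end (apply 3% monthly interest)): balance=$515.00 total_interest=$15.00
After 2 (month_end (apply 3% monthly interest)): balance=$530.45 total_interest=$30.45
After 3 (month_end (apply 3% monthly interest)): balance=$546.36 total_interest=$46.36
After 4 (month_end (apply 3% monthly interest)): balance=$562.75 total_interest=$62.75
After 5 (year_end (apply 10% annual interest)): balance=$619.02 total_interest=$119.02
After 6 (deposit($200)): balance=$819.02 total_interest=$119.02
After 7 (year_end (apply 10% annual interest)): balance=$900.92 total_interest=$200.92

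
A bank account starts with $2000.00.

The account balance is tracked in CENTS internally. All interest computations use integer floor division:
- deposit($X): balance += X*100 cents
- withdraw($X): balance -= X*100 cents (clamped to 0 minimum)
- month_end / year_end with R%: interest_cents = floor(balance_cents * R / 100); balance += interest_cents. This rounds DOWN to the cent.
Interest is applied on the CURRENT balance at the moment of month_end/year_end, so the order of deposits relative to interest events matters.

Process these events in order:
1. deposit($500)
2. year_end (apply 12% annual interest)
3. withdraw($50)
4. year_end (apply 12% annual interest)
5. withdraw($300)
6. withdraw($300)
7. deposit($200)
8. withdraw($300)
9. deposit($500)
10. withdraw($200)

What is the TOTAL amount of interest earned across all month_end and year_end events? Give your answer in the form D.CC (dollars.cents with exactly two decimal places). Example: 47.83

Answer: 630.00

Derivation:
After 1 (deposit($500)): balance=$2500.00 total_interest=$0.00
After 2 (year_end (apply 12% annual interest)): balance=$2800.00 total_interest=$300.00
After 3 (withdraw($50)): balance=$2750.00 total_interest=$300.00
After 4 (year_end (apply 12% annual interest)): balance=$3080.00 total_interest=$630.00
After 5 (withdraw($300)): balance=$2780.00 total_interest=$630.00
After 6 (withdraw($300)): balance=$2480.00 total_interest=$630.00
After 7 (deposit($200)): balance=$2680.00 total_interest=$630.00
After 8 (withdraw($300)): balance=$2380.00 total_interest=$630.00
After 9 (deposit($500)): balance=$2880.00 total_interest=$630.00
After 10 (withdraw($200)): balance=$2680.00 total_interest=$630.00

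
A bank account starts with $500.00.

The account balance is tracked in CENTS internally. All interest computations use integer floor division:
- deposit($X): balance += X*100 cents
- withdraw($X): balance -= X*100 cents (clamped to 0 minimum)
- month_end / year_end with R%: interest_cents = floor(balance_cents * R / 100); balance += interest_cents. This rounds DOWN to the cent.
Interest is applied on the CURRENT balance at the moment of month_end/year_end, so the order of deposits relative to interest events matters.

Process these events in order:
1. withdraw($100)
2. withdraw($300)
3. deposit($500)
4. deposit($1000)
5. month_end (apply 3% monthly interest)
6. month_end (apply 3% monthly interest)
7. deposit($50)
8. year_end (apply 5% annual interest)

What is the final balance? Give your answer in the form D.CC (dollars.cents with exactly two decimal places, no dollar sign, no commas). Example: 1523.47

Answer: 1834.81

Derivation:
After 1 (withdraw($100)): balance=$400.00 total_interest=$0.00
After 2 (withdraw($300)): balance=$100.00 total_interest=$0.00
After 3 (deposit($500)): balance=$600.00 total_interest=$0.00
After 4 (deposit($1000)): balance=$1600.00 total_interest=$0.00
After 5 (month_end (apply 3% monthly interest)): balance=$1648.00 total_interest=$48.00
After 6 (month_end (apply 3% monthly interest)): balance=$1697.44 total_interest=$97.44
After 7 (deposit($50)): balance=$1747.44 total_interest=$97.44
After 8 (year_end (apply 5% annual interest)): balance=$1834.81 total_interest=$184.81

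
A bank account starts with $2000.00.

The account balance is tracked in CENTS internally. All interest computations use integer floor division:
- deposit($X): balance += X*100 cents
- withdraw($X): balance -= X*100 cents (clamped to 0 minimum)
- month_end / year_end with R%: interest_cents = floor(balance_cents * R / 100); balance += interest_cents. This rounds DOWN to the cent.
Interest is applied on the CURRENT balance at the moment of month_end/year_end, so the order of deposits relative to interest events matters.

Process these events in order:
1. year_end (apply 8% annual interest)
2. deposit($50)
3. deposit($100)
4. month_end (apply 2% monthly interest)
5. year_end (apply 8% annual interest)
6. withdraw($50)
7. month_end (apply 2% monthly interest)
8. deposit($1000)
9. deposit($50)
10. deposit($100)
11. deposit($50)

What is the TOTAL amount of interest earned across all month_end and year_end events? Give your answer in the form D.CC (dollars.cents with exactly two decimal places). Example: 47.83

Answer: 444.58

Derivation:
After 1 (year_end (apply 8% annual interest)): balance=$2160.00 total_interest=$160.00
After 2 (deposit($50)): balance=$2210.00 total_interest=$160.00
After 3 (deposit($100)): balance=$2310.00 total_interest=$160.00
After 4 (month_end (apply 2% monthly interest)): balance=$2356.20 total_interest=$206.20
After 5 (year_end (apply 8% annual interest)): balance=$2544.69 total_interest=$394.69
After 6 (withdraw($50)): balance=$2494.69 total_interest=$394.69
After 7 (month_end (apply 2% monthly interest)): balance=$2544.58 total_interest=$444.58
After 8 (deposit($1000)): balance=$3544.58 total_interest=$444.58
After 9 (deposit($50)): balance=$3594.58 total_interest=$444.58
After 10 (deposit($100)): balance=$3694.58 total_interest=$444.58
After 11 (deposit($50)): balance=$3744.58 total_interest=$444.58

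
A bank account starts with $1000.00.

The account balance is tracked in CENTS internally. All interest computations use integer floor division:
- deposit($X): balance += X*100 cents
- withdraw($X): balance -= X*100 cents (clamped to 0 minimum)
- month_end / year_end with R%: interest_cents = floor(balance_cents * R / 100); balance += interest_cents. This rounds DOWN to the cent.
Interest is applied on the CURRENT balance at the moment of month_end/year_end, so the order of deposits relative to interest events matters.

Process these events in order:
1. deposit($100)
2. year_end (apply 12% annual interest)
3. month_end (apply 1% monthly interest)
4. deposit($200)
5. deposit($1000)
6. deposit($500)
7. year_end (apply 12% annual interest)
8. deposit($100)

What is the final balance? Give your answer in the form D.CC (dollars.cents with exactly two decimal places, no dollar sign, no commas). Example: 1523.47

Answer: 3397.63

Derivation:
After 1 (deposit($100)): balance=$1100.00 total_interest=$0.00
After 2 (year_end (apply 12% annual interest)): balance=$1232.00 total_interest=$132.00
After 3 (month_end (apply 1% monthly interest)): balance=$1244.32 total_interest=$144.32
After 4 (deposit($200)): balance=$1444.32 total_interest=$144.32
After 5 (deposit($1000)): balance=$2444.32 total_interest=$144.32
After 6 (deposit($500)): balance=$2944.32 total_interest=$144.32
After 7 (year_end (apply 12% annual interest)): balance=$3297.63 total_interest=$497.63
After 8 (deposit($100)): balance=$3397.63 total_interest=$497.63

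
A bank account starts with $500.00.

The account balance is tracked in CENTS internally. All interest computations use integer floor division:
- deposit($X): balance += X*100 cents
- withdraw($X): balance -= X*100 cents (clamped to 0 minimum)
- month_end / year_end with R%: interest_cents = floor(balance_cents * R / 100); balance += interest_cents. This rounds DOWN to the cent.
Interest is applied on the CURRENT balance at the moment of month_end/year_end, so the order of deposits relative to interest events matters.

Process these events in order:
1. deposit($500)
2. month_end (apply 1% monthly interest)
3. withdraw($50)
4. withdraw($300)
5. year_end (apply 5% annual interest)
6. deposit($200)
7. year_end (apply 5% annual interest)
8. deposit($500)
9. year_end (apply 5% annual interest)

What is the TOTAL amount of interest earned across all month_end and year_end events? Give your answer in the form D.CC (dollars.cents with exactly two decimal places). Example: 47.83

After 1 (deposit($500)): balance=$1000.00 total_interest=$0.00
After 2 (month_end (apply 1% monthly interest)): balance=$1010.00 total_interest=$10.00
After 3 (withdraw($50)): balance=$960.00 total_interest=$10.00
After 4 (withdraw($300)): balance=$660.00 total_interest=$10.00
After 5 (year_end (apply 5% annual interest)): balance=$693.00 total_interest=$43.00
After 6 (deposit($200)): balance=$893.00 total_interest=$43.00
After 7 (year_end (apply 5% annual interest)): balance=$937.65 total_interest=$87.65
After 8 (deposit($500)): balance=$1437.65 total_interest=$87.65
After 9 (year_end (apply 5% annual interest)): balance=$1509.53 total_interest=$159.53

Answer: 159.53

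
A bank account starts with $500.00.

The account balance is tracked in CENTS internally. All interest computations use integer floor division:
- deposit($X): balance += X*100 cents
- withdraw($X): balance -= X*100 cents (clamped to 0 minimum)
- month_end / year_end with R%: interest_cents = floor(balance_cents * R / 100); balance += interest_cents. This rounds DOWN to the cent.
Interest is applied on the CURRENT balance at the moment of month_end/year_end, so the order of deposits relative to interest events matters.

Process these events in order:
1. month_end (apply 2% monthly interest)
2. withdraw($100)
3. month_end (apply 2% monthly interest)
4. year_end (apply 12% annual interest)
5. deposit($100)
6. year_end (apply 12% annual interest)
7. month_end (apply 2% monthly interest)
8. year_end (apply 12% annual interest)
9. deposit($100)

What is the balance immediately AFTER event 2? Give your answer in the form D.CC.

After 1 (month_end (apply 2% monthly interest)): balance=$510.00 total_interest=$10.00
After 2 (withdraw($100)): balance=$410.00 total_interest=$10.00

Answer: 410.00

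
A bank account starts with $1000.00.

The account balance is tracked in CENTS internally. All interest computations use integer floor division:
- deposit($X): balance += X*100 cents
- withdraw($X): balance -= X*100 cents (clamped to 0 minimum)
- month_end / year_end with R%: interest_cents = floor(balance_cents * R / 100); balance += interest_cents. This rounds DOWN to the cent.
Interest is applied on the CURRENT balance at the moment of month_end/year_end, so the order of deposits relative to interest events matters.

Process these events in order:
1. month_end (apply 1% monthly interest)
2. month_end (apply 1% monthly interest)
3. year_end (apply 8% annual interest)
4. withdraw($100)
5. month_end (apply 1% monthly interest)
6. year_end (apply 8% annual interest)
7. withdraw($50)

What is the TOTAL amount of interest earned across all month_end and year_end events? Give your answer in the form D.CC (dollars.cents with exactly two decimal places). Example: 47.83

Answer: 192.64

Derivation:
After 1 (month_end (apply 1% monthly interest)): balance=$1010.00 total_interest=$10.00
After 2 (month_end (apply 1% monthly interest)): balance=$1020.10 total_interest=$20.10
After 3 (year_end (apply 8% annual interest)): balance=$1101.70 total_interest=$101.70
After 4 (withdraw($100)): balance=$1001.70 total_interest=$101.70
After 5 (month_end (apply 1% monthly interest)): balance=$1011.71 total_interest=$111.71
After 6 (year_end (apply 8% annual interest)): balance=$1092.64 total_interest=$192.64
After 7 (withdraw($50)): balance=$1042.64 total_interest=$192.64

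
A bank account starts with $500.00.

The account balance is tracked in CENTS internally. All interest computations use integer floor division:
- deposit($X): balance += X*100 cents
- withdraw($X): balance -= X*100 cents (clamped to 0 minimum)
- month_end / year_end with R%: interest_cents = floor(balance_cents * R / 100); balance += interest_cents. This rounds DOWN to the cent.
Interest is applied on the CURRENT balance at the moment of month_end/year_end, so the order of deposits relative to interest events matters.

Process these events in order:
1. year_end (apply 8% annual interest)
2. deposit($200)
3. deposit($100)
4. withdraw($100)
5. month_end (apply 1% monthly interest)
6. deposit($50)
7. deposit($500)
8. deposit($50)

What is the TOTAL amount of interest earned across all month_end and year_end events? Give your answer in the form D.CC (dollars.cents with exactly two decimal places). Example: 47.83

After 1 (year_end (apply 8% annual interest)): balance=$540.00 total_interest=$40.00
After 2 (deposit($200)): balance=$740.00 total_interest=$40.00
After 3 (deposit($100)): balance=$840.00 total_interest=$40.00
After 4 (withdraw($100)): balance=$740.00 total_interest=$40.00
After 5 (month_end (apply 1% monthly interest)): balance=$747.40 total_interest=$47.40
After 6 (deposit($50)): balance=$797.40 total_interest=$47.40
After 7 (deposit($500)): balance=$1297.40 total_interest=$47.40
After 8 (deposit($50)): balance=$1347.40 total_interest=$47.40

Answer: 47.40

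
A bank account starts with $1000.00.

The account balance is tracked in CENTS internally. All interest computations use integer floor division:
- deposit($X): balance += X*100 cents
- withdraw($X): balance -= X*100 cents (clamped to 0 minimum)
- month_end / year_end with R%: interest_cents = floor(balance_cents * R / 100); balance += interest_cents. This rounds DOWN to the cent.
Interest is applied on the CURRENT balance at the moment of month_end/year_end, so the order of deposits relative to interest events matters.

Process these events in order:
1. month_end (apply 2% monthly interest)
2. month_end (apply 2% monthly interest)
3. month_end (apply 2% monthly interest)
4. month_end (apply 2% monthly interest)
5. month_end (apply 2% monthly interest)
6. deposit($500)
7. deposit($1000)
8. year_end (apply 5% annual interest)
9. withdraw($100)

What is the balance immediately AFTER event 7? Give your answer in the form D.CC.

Answer: 2604.06

Derivation:
After 1 (month_end (apply 2% monthly interest)): balance=$1020.00 total_interest=$20.00
After 2 (month_end (apply 2% monthly interest)): balance=$1040.40 total_interest=$40.40
After 3 (month_end (apply 2% monthly interest)): balance=$1061.20 total_interest=$61.20
After 4 (month_end (apply 2% monthly interest)): balance=$1082.42 total_interest=$82.42
After 5 (month_end (apply 2% monthly interest)): balance=$1104.06 total_interest=$104.06
After 6 (deposit($500)): balance=$1604.06 total_interest=$104.06
After 7 (deposit($1000)): balance=$2604.06 total_interest=$104.06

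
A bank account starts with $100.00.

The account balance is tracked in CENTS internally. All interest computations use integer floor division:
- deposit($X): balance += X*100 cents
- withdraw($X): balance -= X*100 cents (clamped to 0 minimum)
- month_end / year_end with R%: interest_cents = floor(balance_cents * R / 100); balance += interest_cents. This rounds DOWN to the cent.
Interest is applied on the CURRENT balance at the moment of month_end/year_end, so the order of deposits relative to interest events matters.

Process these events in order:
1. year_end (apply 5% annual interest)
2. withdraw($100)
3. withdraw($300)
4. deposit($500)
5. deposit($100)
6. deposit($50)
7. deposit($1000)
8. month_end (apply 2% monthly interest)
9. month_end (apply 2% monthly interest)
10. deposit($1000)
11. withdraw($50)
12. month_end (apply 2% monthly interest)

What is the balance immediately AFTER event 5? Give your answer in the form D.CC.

After 1 (year_end (apply 5% annual interest)): balance=$105.00 total_interest=$5.00
After 2 (withdraw($100)): balance=$5.00 total_interest=$5.00
After 3 (withdraw($300)): balance=$0.00 total_interest=$5.00
After 4 (deposit($500)): balance=$500.00 total_interest=$5.00
After 5 (deposit($100)): balance=$600.00 total_interest=$5.00

Answer: 600.00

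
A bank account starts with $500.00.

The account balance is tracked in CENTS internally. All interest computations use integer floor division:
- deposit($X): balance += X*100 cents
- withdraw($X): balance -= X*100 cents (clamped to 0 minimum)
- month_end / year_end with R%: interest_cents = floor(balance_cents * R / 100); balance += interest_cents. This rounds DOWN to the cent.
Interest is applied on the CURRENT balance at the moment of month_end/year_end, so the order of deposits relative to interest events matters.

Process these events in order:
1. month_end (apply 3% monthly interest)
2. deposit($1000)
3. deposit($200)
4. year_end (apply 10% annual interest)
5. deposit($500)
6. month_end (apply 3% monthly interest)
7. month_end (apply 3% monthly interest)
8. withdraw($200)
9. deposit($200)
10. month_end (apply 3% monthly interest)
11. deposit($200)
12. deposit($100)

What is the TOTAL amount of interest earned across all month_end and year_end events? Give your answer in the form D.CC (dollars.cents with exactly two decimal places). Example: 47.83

After 1 (month_end (apply 3% monthly interest)): balance=$515.00 total_interest=$15.00
After 2 (deposit($1000)): balance=$1515.00 total_interest=$15.00
After 3 (deposit($200)): balance=$1715.00 total_interest=$15.00
After 4 (year_end (apply 10% annual interest)): balance=$1886.50 total_interest=$186.50
After 5 (deposit($500)): balance=$2386.50 total_interest=$186.50
After 6 (month_end (apply 3% monthly interest)): balance=$2458.09 total_interest=$258.09
After 7 (month_end (apply 3% monthly interest)): balance=$2531.83 total_interest=$331.83
After 8 (withdraw($200)): balance=$2331.83 total_interest=$331.83
After 9 (deposit($200)): balance=$2531.83 total_interest=$331.83
After 10 (month_end (apply 3% monthly interest)): balance=$2607.78 total_interest=$407.78
After 11 (deposit($200)): balance=$2807.78 total_interest=$407.78
After 12 (deposit($100)): balance=$2907.78 total_interest=$407.78

Answer: 407.78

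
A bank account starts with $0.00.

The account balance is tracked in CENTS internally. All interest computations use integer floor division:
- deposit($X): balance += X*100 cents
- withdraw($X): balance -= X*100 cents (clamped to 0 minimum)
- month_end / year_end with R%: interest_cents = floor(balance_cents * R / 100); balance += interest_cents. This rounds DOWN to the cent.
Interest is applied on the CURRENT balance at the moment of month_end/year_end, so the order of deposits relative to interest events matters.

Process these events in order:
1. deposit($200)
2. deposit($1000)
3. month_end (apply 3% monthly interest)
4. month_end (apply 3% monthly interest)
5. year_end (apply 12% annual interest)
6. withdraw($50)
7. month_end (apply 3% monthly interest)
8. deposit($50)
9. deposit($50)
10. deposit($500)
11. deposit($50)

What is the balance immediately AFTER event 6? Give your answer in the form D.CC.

Answer: 1375.84

Derivation:
After 1 (deposit($200)): balance=$200.00 total_interest=$0.00
After 2 (deposit($1000)): balance=$1200.00 total_interest=$0.00
After 3 (month_end (apply 3% monthly interest)): balance=$1236.00 total_interest=$36.00
After 4 (month_end (apply 3% monthly interest)): balance=$1273.08 total_interest=$73.08
After 5 (year_end (apply 12% annual interest)): balance=$1425.84 total_interest=$225.84
After 6 (withdraw($50)): balance=$1375.84 total_interest=$225.84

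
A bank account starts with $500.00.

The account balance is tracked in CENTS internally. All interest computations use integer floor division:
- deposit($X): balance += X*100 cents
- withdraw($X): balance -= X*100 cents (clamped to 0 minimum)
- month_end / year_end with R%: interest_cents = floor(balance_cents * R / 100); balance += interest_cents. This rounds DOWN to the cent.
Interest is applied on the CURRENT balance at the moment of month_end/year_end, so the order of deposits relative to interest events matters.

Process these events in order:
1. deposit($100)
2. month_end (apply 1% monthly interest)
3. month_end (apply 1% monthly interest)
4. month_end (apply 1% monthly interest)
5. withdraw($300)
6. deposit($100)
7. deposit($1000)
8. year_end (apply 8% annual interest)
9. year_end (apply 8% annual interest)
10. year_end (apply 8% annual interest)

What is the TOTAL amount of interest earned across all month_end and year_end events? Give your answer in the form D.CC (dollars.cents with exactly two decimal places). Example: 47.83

After 1 (deposit($100)): balance=$600.00 total_interest=$0.00
After 2 (month_end (apply 1% monthly interest)): balance=$606.00 total_interest=$6.00
After 3 (month_end (apply 1% monthly interest)): balance=$612.06 total_interest=$12.06
After 4 (month_end (apply 1% monthly interest)): balance=$618.18 total_interest=$18.18
After 5 (withdraw($300)): balance=$318.18 total_interest=$18.18
After 6 (deposit($100)): balance=$418.18 total_interest=$18.18
After 7 (deposit($1000)): balance=$1418.18 total_interest=$18.18
After 8 (year_end (apply 8% annual interest)): balance=$1531.63 total_interest=$131.63
After 9 (year_end (apply 8% annual interest)): balance=$1654.16 total_interest=$254.16
After 10 (year_end (apply 8% annual interest)): balance=$1786.49 total_interest=$386.49

Answer: 386.49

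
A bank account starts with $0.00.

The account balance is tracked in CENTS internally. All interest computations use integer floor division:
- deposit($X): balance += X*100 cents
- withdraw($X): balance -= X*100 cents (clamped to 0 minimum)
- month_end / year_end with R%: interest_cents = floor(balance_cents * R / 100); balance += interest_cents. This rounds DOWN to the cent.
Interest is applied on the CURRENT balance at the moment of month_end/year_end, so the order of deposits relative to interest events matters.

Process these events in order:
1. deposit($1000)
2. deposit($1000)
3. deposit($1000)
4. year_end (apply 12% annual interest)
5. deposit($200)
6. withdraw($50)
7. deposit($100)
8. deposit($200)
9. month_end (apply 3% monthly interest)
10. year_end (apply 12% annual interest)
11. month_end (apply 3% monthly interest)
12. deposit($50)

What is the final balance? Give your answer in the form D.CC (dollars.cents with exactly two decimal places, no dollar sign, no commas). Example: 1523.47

After 1 (deposit($1000)): balance=$1000.00 total_interest=$0.00
After 2 (deposit($1000)): balance=$2000.00 total_interest=$0.00
After 3 (deposit($1000)): balance=$3000.00 total_interest=$0.00
After 4 (year_end (apply 12% annual interest)): balance=$3360.00 total_interest=$360.00
After 5 (deposit($200)): balance=$3560.00 total_interest=$360.00
After 6 (withdraw($50)): balance=$3510.00 total_interest=$360.00
After 7 (deposit($100)): balance=$3610.00 total_interest=$360.00
After 8 (deposit($200)): balance=$3810.00 total_interest=$360.00
After 9 (month_end (apply 3% monthly interest)): balance=$3924.30 total_interest=$474.30
After 10 (year_end (apply 12% annual interest)): balance=$4395.21 total_interest=$945.21
After 11 (month_end (apply 3% monthly interest)): balance=$4527.06 total_interest=$1077.06
After 12 (deposit($50)): balance=$4577.06 total_interest=$1077.06

Answer: 4577.06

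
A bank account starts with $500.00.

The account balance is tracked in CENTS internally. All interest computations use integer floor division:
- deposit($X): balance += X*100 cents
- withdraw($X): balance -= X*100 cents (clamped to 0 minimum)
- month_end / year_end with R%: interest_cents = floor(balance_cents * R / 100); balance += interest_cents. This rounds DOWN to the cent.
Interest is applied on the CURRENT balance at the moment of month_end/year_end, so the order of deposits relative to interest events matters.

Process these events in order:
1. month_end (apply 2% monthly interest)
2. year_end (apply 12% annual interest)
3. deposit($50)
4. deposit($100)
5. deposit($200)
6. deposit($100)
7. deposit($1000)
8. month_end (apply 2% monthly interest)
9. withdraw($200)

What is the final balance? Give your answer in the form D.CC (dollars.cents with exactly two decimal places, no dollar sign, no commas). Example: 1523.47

After 1 (month_end (apply 2% monthly interest)): balance=$510.00 total_interest=$10.00
After 2 (year_end (apply 12% annual interest)): balance=$571.20 total_interest=$71.20
After 3 (deposit($50)): balance=$621.20 total_interest=$71.20
After 4 (deposit($100)): balance=$721.20 total_interest=$71.20
After 5 (deposit($200)): balance=$921.20 total_interest=$71.20
After 6 (deposit($100)): balance=$1021.20 total_interest=$71.20
After 7 (deposit($1000)): balance=$2021.20 total_interest=$71.20
After 8 (month_end (apply 2% monthly interest)): balance=$2061.62 total_interest=$111.62
After 9 (withdraw($200)): balance=$1861.62 total_interest=$111.62

Answer: 1861.62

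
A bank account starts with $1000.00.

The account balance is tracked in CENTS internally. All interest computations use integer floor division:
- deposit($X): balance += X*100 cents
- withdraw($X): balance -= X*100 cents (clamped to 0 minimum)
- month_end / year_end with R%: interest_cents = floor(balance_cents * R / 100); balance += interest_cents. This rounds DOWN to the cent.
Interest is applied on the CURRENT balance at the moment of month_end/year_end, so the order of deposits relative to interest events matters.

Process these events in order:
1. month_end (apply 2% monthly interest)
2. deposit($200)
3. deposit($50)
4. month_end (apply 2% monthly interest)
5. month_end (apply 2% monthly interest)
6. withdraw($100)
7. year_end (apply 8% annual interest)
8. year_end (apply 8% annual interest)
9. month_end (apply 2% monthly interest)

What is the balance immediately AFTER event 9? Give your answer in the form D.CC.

After 1 (month_end (apply 2% monthly interest)): balance=$1020.00 total_interest=$20.00
After 2 (deposit($200)): balance=$1220.00 total_interest=$20.00
After 3 (deposit($50)): balance=$1270.00 total_interest=$20.00
After 4 (month_end (apply 2% monthly interest)): balance=$1295.40 total_interest=$45.40
After 5 (month_end (apply 2% monthly interest)): balance=$1321.30 total_interest=$71.30
After 6 (withdraw($100)): balance=$1221.30 total_interest=$71.30
After 7 (year_end (apply 8% annual interest)): balance=$1319.00 total_interest=$169.00
After 8 (year_end (apply 8% annual interest)): balance=$1424.52 total_interest=$274.52
After 9 (month_end (apply 2% monthly interest)): balance=$1453.01 total_interest=$303.01

Answer: 1453.01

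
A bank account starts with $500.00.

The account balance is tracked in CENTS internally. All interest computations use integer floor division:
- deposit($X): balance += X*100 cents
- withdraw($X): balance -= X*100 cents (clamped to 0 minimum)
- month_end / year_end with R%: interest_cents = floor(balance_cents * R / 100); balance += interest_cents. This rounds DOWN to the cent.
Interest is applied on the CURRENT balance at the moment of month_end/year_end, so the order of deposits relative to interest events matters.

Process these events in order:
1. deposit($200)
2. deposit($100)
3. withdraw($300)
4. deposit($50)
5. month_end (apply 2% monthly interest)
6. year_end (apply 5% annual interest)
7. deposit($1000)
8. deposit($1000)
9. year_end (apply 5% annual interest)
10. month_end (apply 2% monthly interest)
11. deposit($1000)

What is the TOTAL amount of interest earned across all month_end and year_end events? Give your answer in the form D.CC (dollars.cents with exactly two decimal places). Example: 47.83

Answer: 222.87

Derivation:
After 1 (deposit($200)): balance=$700.00 total_interest=$0.00
After 2 (deposit($100)): balance=$800.00 total_interest=$0.00
After 3 (withdraw($300)): balance=$500.00 total_interest=$0.00
After 4 (deposit($50)): balance=$550.00 total_interest=$0.00
After 5 (month_end (apply 2% monthly interest)): balance=$561.00 total_interest=$11.00
After 6 (year_end (apply 5% annual interest)): balance=$589.05 total_interest=$39.05
After 7 (deposit($1000)): balance=$1589.05 total_interest=$39.05
After 8 (deposit($1000)): balance=$2589.05 total_interest=$39.05
After 9 (year_end (apply 5% annual interest)): balance=$2718.50 total_interest=$168.50
After 10 (month_end (apply 2% monthly interest)): balance=$2772.87 total_interest=$222.87
After 11 (deposit($1000)): balance=$3772.87 total_interest=$222.87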